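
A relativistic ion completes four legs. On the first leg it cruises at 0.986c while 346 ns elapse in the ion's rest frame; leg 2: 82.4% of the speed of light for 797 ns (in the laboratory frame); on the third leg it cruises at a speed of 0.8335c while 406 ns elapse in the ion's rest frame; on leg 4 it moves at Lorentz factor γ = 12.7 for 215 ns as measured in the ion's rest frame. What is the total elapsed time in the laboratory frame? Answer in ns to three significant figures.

Leg 1: γ = 1/√(1 − 0.986²) = 1/√0.02780 = 5.997; Δt_1 = 5.997 × 346 = 2075 ns.
Leg 2: 797 ns is already measured in the laboratory frame.
Leg 3: γ = 1/√(1 − 0.8335²) = 1/√0.3053 = 1.810; Δt_3 = 1.810 × 406 = 734.8 ns.
Leg 4: γ = 12.7; Δt_4 = 12.70 × 215 = 2730 ns.
Total: 2075 + 797.0 + 734.8 + 2730 ns.

Δt = 6340 ns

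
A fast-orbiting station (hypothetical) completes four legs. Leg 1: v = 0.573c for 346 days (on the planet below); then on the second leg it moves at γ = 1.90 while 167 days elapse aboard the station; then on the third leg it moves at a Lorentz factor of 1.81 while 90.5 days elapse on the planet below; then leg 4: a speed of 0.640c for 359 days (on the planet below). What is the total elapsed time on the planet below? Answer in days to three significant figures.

Δt = 1110 days

Leg 1: 346 days is already measured on the planet below.
Leg 2: γ = 1.90; Δt_2 = 1.900 × 167 = 317.3 days.
Leg 3: 90.5 days is already measured on the planet below.
Leg 4: 359 days is already measured on the planet below.
Total: 346.0 + 317.3 + 90.50 + 359.0 days.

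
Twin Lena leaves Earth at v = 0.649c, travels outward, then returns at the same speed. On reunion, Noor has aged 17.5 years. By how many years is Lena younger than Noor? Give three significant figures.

γ = 1/√(1 − 0.649²) = 1/√0.5788 = 1.314
Lena's elapsed proper time: τ = 17.5/1.314 = 13.31 years.
Age gap = Δt − τ = 17.5 − 13.31 years.

Δt − τ = 4.19 years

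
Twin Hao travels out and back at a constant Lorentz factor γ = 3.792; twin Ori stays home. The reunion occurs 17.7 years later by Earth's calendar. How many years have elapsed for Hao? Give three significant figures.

τ = 4.67 years

γ = 3.792
Hao's clock measures proper time along the trip: τ = Δt/γ = 17.7/3.792 years.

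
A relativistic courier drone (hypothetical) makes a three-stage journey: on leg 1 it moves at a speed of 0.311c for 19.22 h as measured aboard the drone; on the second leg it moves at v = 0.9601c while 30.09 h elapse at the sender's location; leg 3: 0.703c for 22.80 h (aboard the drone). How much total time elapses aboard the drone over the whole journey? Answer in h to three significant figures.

τ = 50.4 h

Leg 1: 19.22 h is already measured aboard the drone.
Leg 2: γ = 1/√(1 − 0.9601²) = 1/√0.07821 = 3.576; τ_2 = 30.09/3.576 = 8.415 h.
Leg 3: 22.80 h is already measured aboard the drone.
Total: 19.22 + 8.415 + 22.80 h.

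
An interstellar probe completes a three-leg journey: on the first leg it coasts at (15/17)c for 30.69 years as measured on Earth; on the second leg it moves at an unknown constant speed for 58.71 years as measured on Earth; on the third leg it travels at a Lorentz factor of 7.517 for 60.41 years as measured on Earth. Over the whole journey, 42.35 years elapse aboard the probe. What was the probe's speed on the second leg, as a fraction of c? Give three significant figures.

Leg 1: γ = 1/√(1 − (15/17)²) = 17/8 = 2.125; τ_1 = 30.69/2.125 = 14.44 years.
Leg 2: speed unknown; τ_2 = 58.71/γ_2.
Leg 3: γ = 7.517; τ_3 = 60.41/7.517 = 8.036 years.
Total proper time: 14.44 + τ_2 + 8.036 = 42.35, so τ_2 = 42.35 − 22.48 = 19.87 years.
γ_2 = 58.71/19.87 = 2.955; β = √(1 − 1/γ²) = √0.8854.

β = 0.941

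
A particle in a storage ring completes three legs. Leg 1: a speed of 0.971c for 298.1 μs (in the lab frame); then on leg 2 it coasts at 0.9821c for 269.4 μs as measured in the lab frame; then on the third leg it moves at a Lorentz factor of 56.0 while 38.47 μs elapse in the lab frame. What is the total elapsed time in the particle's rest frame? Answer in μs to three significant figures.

Leg 1: γ = 1/√(1 − 0.971²) = 1/√0.05716 = 4.183; τ_1 = 298.1/4.183 = 71.27 μs.
Leg 2: γ = 1/√(1 − 0.9821²) = 1/√0.03548 = 5.309; τ_2 = 269.4/5.309 = 50.74 μs.
Leg 3: γ = 56.0; τ_3 = 38.47/56.00 = 0.6870 μs.
Total: 71.27 + 50.74 + 0.6870 μs.

τ = 123 μs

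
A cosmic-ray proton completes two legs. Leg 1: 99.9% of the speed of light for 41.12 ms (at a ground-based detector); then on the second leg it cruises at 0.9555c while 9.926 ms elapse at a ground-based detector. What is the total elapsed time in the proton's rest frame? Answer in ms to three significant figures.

τ = 4.77 ms

Leg 1: β = 0.999; γ = 1/√(1 − 0.999²) = 1/√0.001999 = 22.37; τ_1 = 41.12/22.37 = 1.838 ms.
Leg 2: γ = 1/√(1 − 0.9555²) = 1/√0.08702 = 3.390; τ_2 = 9.926/3.390 = 2.928 ms.
Total: 1.838 + 2.928 ms.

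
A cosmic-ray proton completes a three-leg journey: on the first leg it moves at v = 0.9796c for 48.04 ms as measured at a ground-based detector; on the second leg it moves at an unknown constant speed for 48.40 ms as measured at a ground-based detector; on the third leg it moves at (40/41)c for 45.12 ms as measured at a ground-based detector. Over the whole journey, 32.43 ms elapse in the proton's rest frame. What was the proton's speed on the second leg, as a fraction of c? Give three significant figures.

β = 0.964

Leg 1: γ = 1/√(1 − 0.9796²) = 1/√0.04038 = 4.976; τ_1 = 48.04/4.976 = 9.654 ms.
Leg 2: speed unknown; τ_2 = 48.40/γ_2.
Leg 3: γ = 1/√(1 − (40/41)²) = 41/9 ≈ 4.556; τ_3 = 45.12/4.556 = 9.904 ms.
Total proper time: 9.654 + τ_2 + 9.904 = 32.43, so τ_2 = 32.43 − 19.56 = 12.87 ms.
γ_2 = 48.40/12.87 = 3.760; β = √(1 − 1/γ²) = √0.9293.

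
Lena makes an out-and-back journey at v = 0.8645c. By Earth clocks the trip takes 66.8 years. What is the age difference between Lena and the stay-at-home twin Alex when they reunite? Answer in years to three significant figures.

γ = 1/√(1 − 0.8645²) = 1/√0.2526 = 1.990
Lena's elapsed proper time: τ = 66.8/1.990 = 33.58 years.
Age gap = Δt − τ = 66.8 − 33.58 years.

Δt − τ = 33.2 years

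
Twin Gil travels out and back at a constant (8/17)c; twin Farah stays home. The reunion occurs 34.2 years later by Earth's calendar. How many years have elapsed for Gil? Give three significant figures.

γ = 1/√(1 − (8/17)²) = 17/15 ≈ 1.133
Gil's clock measures proper time along the trip: τ = Δt/γ = 34.2/1.133 years.

τ = 30.2 years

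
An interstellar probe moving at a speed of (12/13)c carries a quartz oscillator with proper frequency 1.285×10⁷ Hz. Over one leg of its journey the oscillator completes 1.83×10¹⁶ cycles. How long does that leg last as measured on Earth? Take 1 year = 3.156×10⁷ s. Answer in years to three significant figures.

Δt = 117 years

γ = 1/√(1 − (12/13)²) = 13/5 = 2.600
Proper time for N cycles: τ = N/f = 1.83×10¹⁶/(1.285×10⁷) = 1.424×10⁹ s = 45.12 years.
Lab-frame duration Δt = γτ = 2.600 × 45.12 = 117.3 years.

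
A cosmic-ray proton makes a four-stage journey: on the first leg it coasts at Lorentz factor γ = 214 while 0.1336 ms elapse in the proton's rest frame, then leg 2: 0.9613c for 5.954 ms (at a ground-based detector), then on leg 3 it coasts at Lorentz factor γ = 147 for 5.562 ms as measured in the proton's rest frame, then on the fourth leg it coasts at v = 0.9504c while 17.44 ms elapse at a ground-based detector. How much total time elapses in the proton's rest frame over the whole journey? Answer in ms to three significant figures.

τ = 12.8 ms

Leg 1: 0.1336 ms is already measured in the proton's rest frame.
Leg 2: γ = 1/√(1 − 0.9613²) = 1/√0.07590 = 3.630; τ_2 = 5.954/3.630 = 1.640 ms.
Leg 3: 5.562 ms is already measured in the proton's rest frame.
Leg 4: γ = 1/√(1 − 0.9504²) = 1/√0.09674 = 3.215; τ_4 = 17.44/3.215 = 5.424 ms.
Total: 0.1336 + 1.640 + 5.562 + 5.424 ms.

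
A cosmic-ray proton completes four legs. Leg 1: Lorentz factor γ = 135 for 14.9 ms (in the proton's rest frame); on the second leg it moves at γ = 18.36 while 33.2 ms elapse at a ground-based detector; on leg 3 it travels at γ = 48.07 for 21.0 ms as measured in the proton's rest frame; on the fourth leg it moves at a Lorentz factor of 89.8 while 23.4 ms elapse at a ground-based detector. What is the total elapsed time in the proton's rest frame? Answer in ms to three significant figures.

τ = 38.0 ms

Leg 1: 14.9 ms is already measured in the proton's rest frame.
Leg 2: γ = 18.36; τ_2 = 33.2/18.36 = 1.808 ms.
Leg 3: 21.0 ms is already measured in the proton's rest frame.
Leg 4: γ = 89.8; τ_4 = 23.4/89.80 = 0.2606 ms.
Total: 14.90 + 1.808 + 21.00 + 0.2606 ms.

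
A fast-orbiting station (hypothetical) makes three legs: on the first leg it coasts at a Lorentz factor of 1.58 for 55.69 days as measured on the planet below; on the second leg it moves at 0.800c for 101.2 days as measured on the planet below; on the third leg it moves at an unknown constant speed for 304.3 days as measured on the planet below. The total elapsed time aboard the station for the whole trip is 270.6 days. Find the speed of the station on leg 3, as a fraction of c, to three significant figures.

Leg 1: γ = 1.58; τ_1 = 55.69/1.580 = 35.25 days.
Leg 2: γ = 1/√(1 − 0.800²) = 5/3 ≈ 1.667; τ_2 = 101.2/1.667 = 60.72 days.
Leg 3: speed unknown; τ_3 = 304.3/γ_3.
Total proper time: 35.25 + 60.72 + τ_3 = 270.6, so τ_3 = 270.6 − 95.97 = 174.6 days.
γ_3 = 304.3/174.6 = 1.743; β = √(1 − 1/γ²) = √0.6707.

β = 0.819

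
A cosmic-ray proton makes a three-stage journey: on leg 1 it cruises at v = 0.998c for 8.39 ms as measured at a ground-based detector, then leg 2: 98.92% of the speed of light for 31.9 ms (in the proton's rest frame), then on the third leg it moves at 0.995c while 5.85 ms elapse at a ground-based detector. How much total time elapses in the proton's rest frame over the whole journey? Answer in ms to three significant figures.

Leg 1: γ = 1/√(1 − 0.998²) = 1/√0.003996 = 15.82; τ_1 = 8.39/15.82 = 0.5304 ms.
Leg 2: 31.9 ms is already measured in the proton's rest frame.
Leg 3: γ = 1/√(1 − 0.995²) = 1/√0.009975 = 10.01; τ_3 = 5.85/10.01 = 0.5843 ms.
Total: 0.5304 + 31.90 + 0.5843 ms.

τ = 33.0 ms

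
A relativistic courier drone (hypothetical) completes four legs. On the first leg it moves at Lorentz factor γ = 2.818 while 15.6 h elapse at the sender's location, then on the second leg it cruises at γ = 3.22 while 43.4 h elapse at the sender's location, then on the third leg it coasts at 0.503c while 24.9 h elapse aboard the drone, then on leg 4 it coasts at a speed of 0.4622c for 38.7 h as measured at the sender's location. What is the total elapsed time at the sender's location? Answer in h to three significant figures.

Leg 1: 15.6 h is already measured at the sender's location.
Leg 2: 43.4 h is already measured at the sender's location.
Leg 3: γ = 1/√(1 − 0.503²) = 1/√0.7470 = 1.157; Δt_3 = 1.157 × 24.9 = 28.81 h.
Leg 4: 38.7 h is already measured at the sender's location.
Total: 15.60 + 43.40 + 28.81 + 38.70 h.

Δt = 127 h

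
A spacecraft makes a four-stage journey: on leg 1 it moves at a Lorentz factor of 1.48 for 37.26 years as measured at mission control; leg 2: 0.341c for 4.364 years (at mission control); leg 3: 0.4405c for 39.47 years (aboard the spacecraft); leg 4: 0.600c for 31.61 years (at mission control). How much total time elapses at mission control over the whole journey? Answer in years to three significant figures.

Leg 1: 37.26 years is already measured at mission control.
Leg 2: 4.364 years is already measured at mission control.
Leg 3: γ = 1/√(1 − 0.4405²) = 1/√0.8060 = 1.114; Δt_3 = 1.114 × 39.47 = 43.97 years.
Leg 4: 31.61 years is already measured at mission control.
Total: 37.26 + 4.364 + 43.97 + 31.61 years.

Δt = 117 years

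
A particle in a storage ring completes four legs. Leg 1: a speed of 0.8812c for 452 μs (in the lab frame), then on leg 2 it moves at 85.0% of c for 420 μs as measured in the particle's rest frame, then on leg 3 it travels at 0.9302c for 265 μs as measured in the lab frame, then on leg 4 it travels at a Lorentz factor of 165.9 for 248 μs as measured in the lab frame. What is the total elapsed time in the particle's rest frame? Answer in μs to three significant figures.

τ = 732 μs

Leg 1: γ = 1/√(1 − 0.8812²) = 1/√0.2235 = 2.115; τ_1 = 452/2.115 = 213.7 μs.
Leg 2: 420 μs is already measured in the particle's rest frame.
Leg 3: γ = 1/√(1 − 0.9302²) = 1/√0.1347 = 2.724; τ_3 = 265/2.724 = 97.27 μs.
Leg 4: γ = 165.9; τ_4 = 248/165.9 = 1.495 μs.
Total: 213.7 + 420.0 + 97.27 + 1.495 μs.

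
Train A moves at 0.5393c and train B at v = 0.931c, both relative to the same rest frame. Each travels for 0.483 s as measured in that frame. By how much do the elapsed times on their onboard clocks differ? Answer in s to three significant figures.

|τ_A − τ_B| = 0.230 s

A: γ = 1/√(1 − 0.5393²) = 1/√0.7092 = 1.187; τ_A = 0.483/1.187 = 0.4067 s.
B: γ = 1/√(1 − 0.931²) = 1/√0.1332 = 2.740; τ_B = 0.483/2.740 = 0.1763 s.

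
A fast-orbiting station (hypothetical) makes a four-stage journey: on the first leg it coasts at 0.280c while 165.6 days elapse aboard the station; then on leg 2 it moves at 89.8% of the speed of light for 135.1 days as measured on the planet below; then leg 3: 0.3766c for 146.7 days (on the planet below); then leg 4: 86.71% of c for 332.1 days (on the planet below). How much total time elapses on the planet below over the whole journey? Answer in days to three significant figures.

Leg 1: γ = 1/√(1 − 0.280²) = 25/24 ≈ 1.042; Δt_1 = 1.042 × 165.6 = 172.5 days.
Leg 2: 135.1 days is already measured on the planet below.
Leg 3: 146.7 days is already measured on the planet below.
Leg 4: 332.1 days is already measured on the planet below.
Total: 172.5 + 135.1 + 146.7 + 332.1 days.

Δt = 786 days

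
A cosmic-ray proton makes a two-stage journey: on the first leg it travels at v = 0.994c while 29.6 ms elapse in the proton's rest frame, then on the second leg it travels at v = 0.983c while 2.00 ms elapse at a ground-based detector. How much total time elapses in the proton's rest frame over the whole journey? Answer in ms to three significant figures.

τ = 30.0 ms

Leg 1: 29.6 ms is already measured in the proton's rest frame.
Leg 2: γ = 1/√(1 − 0.983²) = 1/√0.03371 = 5.446; τ_2 = 2.00/5.446 = 0.3672 ms.
Total: 29.60 + 0.3672 ms.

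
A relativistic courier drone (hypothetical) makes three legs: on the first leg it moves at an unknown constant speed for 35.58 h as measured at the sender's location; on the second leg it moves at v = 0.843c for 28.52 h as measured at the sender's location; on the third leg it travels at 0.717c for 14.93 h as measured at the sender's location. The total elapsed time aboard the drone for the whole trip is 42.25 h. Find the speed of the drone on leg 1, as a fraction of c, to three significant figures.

Leg 1: speed unknown; τ_1 = 35.58/γ_1.
Leg 2: γ = 1/√(1 − 0.843²) = 1/√0.2894 = 1.859; τ_2 = 28.52/1.859 = 15.34 h.
Leg 3: γ = 1/√(1 − 0.717²) = 1/√0.4859 = 1.435; τ_3 = 14.93/1.435 = 10.41 h.
Total proper time: τ_1 + 15.34 + 10.41 = 42.25, so τ_1 = 42.25 − 25.75 = 16.50 h.
γ_1 = 35.58/16.50 = 2.156; β = √(1 − 1/γ²) = √0.7849.

β = 0.886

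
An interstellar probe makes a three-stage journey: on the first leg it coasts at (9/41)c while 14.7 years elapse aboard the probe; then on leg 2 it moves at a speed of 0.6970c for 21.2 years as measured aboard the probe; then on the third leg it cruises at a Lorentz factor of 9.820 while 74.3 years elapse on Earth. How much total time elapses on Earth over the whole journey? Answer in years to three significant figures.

Δt = 119 years

Leg 1: γ = 1/√(1 − (9/41)²) = 41/40 = 1.025; Δt_1 = 1.025 × 14.7 = 15.07 years.
Leg 2: γ = 1/√(1 − 0.6970²) = 1/√0.5142 = 1.395; Δt_2 = 1.395 × 21.2 = 29.56 years.
Leg 3: 74.3 years is already measured on Earth.
Total: 15.07 + 29.56 + 74.30 years.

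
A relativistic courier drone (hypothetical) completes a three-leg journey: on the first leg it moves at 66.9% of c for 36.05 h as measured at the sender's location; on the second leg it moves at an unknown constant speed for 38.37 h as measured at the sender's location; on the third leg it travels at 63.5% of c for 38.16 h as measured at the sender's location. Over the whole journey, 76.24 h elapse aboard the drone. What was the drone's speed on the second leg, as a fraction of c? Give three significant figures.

β = 0.854

Leg 1: β = 0.669; γ = 1/√(1 − 0.669²) = 1/√0.5524 = 1.345; τ_1 = 36.05/1.345 = 26.79 h.
Leg 2: speed unknown; τ_2 = 38.37/γ_2.
Leg 3: β = 0.635; γ = 1/√(1 − 0.635²) = 1/√0.5968 = 1.294; τ_3 = 38.16/1.294 = 29.48 h.
Total proper time: 26.79 + τ_2 + 29.48 = 76.24, so τ_2 = 76.24 − 56.27 = 19.97 h.
γ_2 = 38.37/19.97 = 1.922; β = √(1 − 1/γ²) = √0.7292.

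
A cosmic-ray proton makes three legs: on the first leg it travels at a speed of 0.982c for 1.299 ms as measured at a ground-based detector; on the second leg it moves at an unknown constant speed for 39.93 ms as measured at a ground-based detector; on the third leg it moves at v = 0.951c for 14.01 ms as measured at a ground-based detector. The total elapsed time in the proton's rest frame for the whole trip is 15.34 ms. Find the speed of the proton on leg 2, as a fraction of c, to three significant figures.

β = 0.963

Leg 1: γ = 1/√(1 − 0.982²) = 1/√0.03568 = 5.294; τ_1 = 1.299/5.294 = 0.2454 ms.
Leg 2: speed unknown; τ_2 = 39.93/γ_2.
Leg 3: γ = 1/√(1 − 0.951²) = 1/√0.09560 = 3.234; τ_3 = 14.01/3.234 = 4.332 ms.
Total proper time: 0.2454 + τ_2 + 4.332 = 15.34, so τ_2 = 15.34 − 4.577 = 10.76 ms.
γ_2 = 39.93/10.76 = 3.710; β = √(1 − 1/γ²) = √0.9273.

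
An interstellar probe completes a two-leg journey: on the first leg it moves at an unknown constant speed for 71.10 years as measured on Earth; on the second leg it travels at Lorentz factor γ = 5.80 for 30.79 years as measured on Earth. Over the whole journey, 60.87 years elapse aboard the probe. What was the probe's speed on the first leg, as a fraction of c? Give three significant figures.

β = 0.624

Leg 1: speed unknown; τ_1 = 71.10/γ_1.
Leg 2: γ = 5.80; τ_2 = 30.79/5.800 = 5.309 years.
Total proper time: τ_1 + 5.309 = 60.87, so τ_1 = 60.87 − 5.309 = 55.56 years.
γ_1 = 71.10/55.56 = 1.280; β = √(1 − 1/γ²) = √0.3893.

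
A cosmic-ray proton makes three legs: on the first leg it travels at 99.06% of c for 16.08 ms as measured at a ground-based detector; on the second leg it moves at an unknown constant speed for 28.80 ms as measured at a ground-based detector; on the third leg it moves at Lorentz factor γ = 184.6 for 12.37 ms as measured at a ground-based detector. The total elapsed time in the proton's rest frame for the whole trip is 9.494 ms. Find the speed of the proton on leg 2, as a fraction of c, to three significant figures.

β = 0.968

Leg 1: β = 0.9906; γ = 1/√(1 − 0.9906²) = 1/√0.01871 = 7.310; τ_1 = 16.08/7.310 = 2.200 ms.
Leg 2: speed unknown; τ_2 = 28.80/γ_2.
Leg 3: γ = 184.6; τ_3 = 12.37/184.6 = 0.06701 ms.
Total proper time: 2.200 + τ_2 + 0.06701 = 9.494, so τ_2 = 9.494 − 2.267 = 7.227 ms.
γ_2 = 28.80/7.227 = 3.985; β = √(1 − 1/γ²) = √0.9370.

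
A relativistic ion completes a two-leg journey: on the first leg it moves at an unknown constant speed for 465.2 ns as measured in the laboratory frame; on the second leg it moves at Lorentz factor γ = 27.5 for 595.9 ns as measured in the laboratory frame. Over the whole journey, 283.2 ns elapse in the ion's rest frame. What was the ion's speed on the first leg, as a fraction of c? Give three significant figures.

Leg 1: speed unknown; τ_1 = 465.2/γ_1.
Leg 2: γ = 27.5; τ_2 = 595.9/27.50 = 21.67 ns.
Total proper time: τ_1 + 21.67 = 283.2, so τ_1 = 283.2 − 21.67 = 261.5 ns.
γ_1 = 465.2/261.5 = 1.779; β = √(1 − 1/γ²) = √0.6839.

β = 0.827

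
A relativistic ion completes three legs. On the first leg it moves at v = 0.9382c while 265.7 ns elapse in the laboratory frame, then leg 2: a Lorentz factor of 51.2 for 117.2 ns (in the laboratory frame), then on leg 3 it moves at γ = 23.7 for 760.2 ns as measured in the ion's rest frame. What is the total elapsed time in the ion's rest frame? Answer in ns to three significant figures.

τ = 854 ns

Leg 1: γ = 1/√(1 − 0.9382²) = 1/√0.1198 = 2.889; τ_1 = 265.7/2.889 = 91.96 ns.
Leg 2: γ = 51.2; τ_2 = 117.2/51.20 = 2.289 ns.
Leg 3: 760.2 ns is already measured in the ion's rest frame.
Total: 91.96 + 2.289 + 760.2 ns.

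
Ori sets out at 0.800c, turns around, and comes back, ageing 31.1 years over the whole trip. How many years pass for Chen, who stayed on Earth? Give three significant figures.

γ = 1/√(1 − 0.800²) = 5/3 ≈ 1.667
Earth-frame duration is the dilated interval: Δt = γτ = 1.667 × 31.1 years.

Δt = 51.8 years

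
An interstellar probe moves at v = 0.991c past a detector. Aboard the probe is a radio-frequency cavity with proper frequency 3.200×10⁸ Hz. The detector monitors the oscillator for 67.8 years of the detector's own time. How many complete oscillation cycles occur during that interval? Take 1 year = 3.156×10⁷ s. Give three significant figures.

N = 9.17×10¹⁶

γ = 1/√(1 − 0.991²) = 1/√0.01792 = 7.470
During 67.8 years of lab time, the oscillator's proper time advances by τ = Δt/γ = 67.8/7.470 = 9.076 years = 2.864×10⁸ s.
N = f × τ = 3.200×10⁸ × 2.864×10⁸ = 9.166×10¹⁶.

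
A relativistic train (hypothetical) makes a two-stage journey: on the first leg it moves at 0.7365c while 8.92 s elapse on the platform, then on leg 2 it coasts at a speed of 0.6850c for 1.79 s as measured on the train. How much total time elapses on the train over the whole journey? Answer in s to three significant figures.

τ = 7.82 s

Leg 1: γ = 1/√(1 − 0.7365²) = 1/√0.4576 = 1.478; τ_1 = 8.92/1.478 = 6.034 s.
Leg 2: 1.79 s is already measured on the train.
Total: 6.034 + 1.790 s.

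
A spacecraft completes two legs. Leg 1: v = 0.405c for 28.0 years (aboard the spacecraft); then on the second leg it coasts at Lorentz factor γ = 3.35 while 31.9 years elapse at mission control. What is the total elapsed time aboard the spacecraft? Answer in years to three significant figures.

Leg 1: 28.0 years is already measured aboard the spacecraft.
Leg 2: γ = 3.35; τ_2 = 31.9/3.350 = 9.522 years.
Total: 28.00 + 9.522 years.

τ = 37.5 years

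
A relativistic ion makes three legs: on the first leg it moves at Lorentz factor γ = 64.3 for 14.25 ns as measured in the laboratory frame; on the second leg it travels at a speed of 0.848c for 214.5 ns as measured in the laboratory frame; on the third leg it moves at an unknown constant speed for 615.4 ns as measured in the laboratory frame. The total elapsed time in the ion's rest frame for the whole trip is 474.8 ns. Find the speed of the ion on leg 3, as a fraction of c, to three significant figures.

β = 0.810

Leg 1: γ = 64.3; τ_1 = 14.25/64.30 = 0.2216 ns.
Leg 2: γ = 1/√(1 − 0.848²) = 1/√0.2809 = 1.887; τ_2 = 214.5/1.887 = 113.7 ns.
Leg 3: speed unknown; τ_3 = 615.4/γ_3.
Total proper time: 0.2216 + 113.7 + τ_3 = 474.8, so τ_3 = 474.8 − 113.9 = 360.9 ns.
γ_3 = 615.4/360.9 = 1.705; β = √(1 − 1/γ²) = √0.6561.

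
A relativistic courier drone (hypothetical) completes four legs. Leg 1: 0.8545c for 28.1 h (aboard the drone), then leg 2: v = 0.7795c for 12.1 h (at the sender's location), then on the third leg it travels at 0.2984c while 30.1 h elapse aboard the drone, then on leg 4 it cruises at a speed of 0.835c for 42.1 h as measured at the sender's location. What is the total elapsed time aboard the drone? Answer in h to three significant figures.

τ = 88.9 h

Leg 1: 28.1 h is already measured aboard the drone.
Leg 2: γ = 1/√(1 − 0.7795²) = 1/√0.3924 = 1.596; τ_2 = 12.1/1.596 = 7.579 h.
Leg 3: 30.1 h is already measured aboard the drone.
Leg 4: γ = 1/√(1 − 0.835²) = 1/√0.3028 = 1.817; τ_4 = 42.1/1.817 = 23.17 h.
Total: 28.10 + 7.579 + 30.10 + 23.17 h.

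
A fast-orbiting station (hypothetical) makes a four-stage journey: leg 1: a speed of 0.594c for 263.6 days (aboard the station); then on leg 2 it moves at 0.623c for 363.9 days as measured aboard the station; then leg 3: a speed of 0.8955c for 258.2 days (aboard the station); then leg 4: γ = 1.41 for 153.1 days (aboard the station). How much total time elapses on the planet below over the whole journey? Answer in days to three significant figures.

Δt = 1590 days

Leg 1: γ = 1/√(1 − 0.594²) = 1/√0.6472 = 1.243; Δt_1 = 1.243 × 263.6 = 327.7 days.
Leg 2: γ = 1/√(1 − 0.623²) = 1/√0.6119 = 1.278; Δt_2 = 1.278 × 363.9 = 465.2 days.
Leg 3: γ = 1/√(1 − 0.8955²) = 1/√0.1981 = 2.247; Δt_3 = 2.247 × 258.2 = 580.1 days.
Leg 4: γ = 1.41; Δt_4 = 1.410 × 153.1 = 215.9 days.
Total: 327.7 + 465.2 + 580.1 + 215.9 days.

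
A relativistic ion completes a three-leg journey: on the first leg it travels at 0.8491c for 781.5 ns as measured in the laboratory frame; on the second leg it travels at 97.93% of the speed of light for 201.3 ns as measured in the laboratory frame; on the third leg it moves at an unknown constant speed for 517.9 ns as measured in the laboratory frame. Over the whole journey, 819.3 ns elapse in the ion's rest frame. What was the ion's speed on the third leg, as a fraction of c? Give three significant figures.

β = 0.708

Leg 1: γ = 1/√(1 − 0.8491²) = 1/√0.2790 = 1.893; τ_1 = 781.5/1.893 = 412.8 ns.
Leg 2: β = 0.9793; γ = 1/√(1 − 0.9793²) = 1/√0.04097 = 4.940; τ_2 = 201.3/4.940 = 40.75 ns.
Leg 3: speed unknown; τ_3 = 517.9/γ_3.
Total proper time: 412.8 + 40.75 + τ_3 = 819.3, so τ_3 = 819.3 − 453.6 = 365.7 ns.
γ_3 = 517.9/365.7 = 1.416; β = √(1 − 1/γ²) = √0.5013.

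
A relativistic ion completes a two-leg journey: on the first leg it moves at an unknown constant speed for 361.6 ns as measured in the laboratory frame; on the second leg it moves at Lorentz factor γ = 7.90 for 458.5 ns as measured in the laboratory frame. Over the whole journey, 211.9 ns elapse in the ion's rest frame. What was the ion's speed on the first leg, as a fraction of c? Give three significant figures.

Leg 1: speed unknown; τ_1 = 361.6/γ_1.
Leg 2: γ = 7.90; τ_2 = 458.5/7.900 = 58.04 ns.
Total proper time: τ_1 + 58.04 = 211.9, so τ_1 = 211.9 − 58.04 = 153.9 ns.
γ_1 = 361.6/153.9 = 2.350; β = √(1 − 1/γ²) = √0.8189.

β = 0.905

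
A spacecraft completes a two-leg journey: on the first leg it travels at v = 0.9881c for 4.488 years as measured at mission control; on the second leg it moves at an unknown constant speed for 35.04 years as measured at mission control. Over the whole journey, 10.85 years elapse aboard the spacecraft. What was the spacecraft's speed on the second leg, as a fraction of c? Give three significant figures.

β = 0.957

Leg 1: γ = 1/√(1 − 0.9881²) = 1/√0.02366 = 6.501; τ_1 = 4.488/6.501 = 0.6903 years.
Leg 2: speed unknown; τ_2 = 35.04/γ_2.
Total proper time: 0.6903 + τ_2 = 10.85, so τ_2 = 10.85 − 0.6903 = 10.16 years.
γ_2 = 35.04/10.16 = 3.449; β = √(1 − 1/γ²) = √0.9159.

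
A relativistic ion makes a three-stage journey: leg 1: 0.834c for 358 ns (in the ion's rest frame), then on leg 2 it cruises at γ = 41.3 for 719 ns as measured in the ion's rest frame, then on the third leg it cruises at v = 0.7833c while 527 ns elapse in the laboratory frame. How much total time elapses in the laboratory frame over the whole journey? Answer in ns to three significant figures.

Δt = 3.09×10⁴ ns

Leg 1: γ = 1/√(1 − 0.834²) = 1/√0.3044 = 1.812; Δt_1 = 1.812 × 358 = 648.8 ns.
Leg 2: γ = 41.3; Δt_2 = 41.30 × 719 = 2.969×10⁴ ns.
Leg 3: 527 ns is already measured in the laboratory frame.
Total: 648.8 + 2.969×10⁴ + 527.0 ns.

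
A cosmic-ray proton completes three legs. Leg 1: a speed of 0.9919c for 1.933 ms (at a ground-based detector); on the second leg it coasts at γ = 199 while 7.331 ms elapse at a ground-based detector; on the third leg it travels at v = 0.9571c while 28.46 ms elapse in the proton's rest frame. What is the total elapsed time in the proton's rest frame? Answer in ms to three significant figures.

Leg 1: γ = 1/√(1 − 0.9919²) = 1/√0.01613 = 7.873; τ_1 = 1.933/7.873 = 0.2455 ms.
Leg 2: γ = 199; τ_2 = 7.331/199.0 = 0.03684 ms.
Leg 3: 28.46 ms is already measured in the proton's rest frame.
Total: 0.2455 + 0.03684 + 28.46 ms.

τ = 28.7 ms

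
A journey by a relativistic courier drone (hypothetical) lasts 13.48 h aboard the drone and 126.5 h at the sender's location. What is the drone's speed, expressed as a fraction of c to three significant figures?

The proper time is measured aboard the drone (both events occur at the drone's location); Δt is measured at the sender's location. γ = Δt/τ = 126.5/13.48 = 9.384.
β = √(1 − 1/γ²) = √(1 − 0.01136) = √0.9886

β = 0.994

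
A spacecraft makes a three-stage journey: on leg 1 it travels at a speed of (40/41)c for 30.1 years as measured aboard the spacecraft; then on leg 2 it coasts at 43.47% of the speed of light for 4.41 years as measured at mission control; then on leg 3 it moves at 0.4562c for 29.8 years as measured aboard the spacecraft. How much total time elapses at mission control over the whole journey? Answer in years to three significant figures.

Δt = 175 years

Leg 1: γ = 1/√(1 − (40/41)²) = 41/9 ≈ 4.556; Δt_1 = 4.556 × 30.1 = 137.1 years.
Leg 2: 4.41 years is already measured at mission control.
Leg 3: γ = 1/√(1 − 0.4562²) = 1/√0.7919 = 1.124; Δt_3 = 1.124 × 29.8 = 33.49 years.
Total: 137.1 + 4.410 + 33.49 years.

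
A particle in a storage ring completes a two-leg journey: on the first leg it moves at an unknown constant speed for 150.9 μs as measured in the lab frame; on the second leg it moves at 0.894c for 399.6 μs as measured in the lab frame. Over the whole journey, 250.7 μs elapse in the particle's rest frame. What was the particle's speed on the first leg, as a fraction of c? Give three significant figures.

Leg 1: speed unknown; τ_1 = 150.9/γ_1.
Leg 2: γ = 1/√(1 − 0.894²) = 1/√0.2008 = 2.232; τ_2 = 399.6/2.232 = 179.0 μs.
Total proper time: τ_1 + 179.0 = 250.7, so τ_1 = 250.7 − 179.0 = 71.65 μs.
γ_1 = 150.9/71.65 = 2.106; β = √(1 − 1/γ²) = √0.7745.

β = 0.880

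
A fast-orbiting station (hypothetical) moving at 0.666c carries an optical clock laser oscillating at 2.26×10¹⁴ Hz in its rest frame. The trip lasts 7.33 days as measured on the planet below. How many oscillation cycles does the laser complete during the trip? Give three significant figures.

N = 1.07×10²⁰

γ = 1/√(1 − 0.666²) = 1/√0.5564 = 1.341
The oscillator's own cycle count is N = f × τ where τ is the proper time aboard the station. τ = Δt/γ = 7.33/1.341 = 5.468 days = 4.724×10⁵ s.
N = 2.26×10¹⁴ × 4.724×10⁵ = 1.068×10²⁰.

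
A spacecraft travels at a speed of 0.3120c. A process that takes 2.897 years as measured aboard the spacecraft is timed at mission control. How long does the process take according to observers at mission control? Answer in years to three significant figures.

Δt = 3.05 years

γ = 1/√(1 − 0.3120²) = 1/√0.9027 = 1.053
The interval measured aboard the spacecraft is the proper time (both events occur at the same place in that frame); the lab-frame interval is Δt = γτ = 1.053 × 2.897 years.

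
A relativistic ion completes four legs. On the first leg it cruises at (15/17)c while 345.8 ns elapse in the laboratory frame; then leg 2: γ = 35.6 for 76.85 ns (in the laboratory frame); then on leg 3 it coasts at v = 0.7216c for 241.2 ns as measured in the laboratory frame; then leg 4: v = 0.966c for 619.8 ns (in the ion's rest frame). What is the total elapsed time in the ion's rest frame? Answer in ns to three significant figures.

τ = 952 ns

Leg 1: γ = 1/√(1 − (15/17)²) = 17/8 = 2.125; τ_1 = 345.8/2.125 = 162.7 ns.
Leg 2: γ = 35.6; τ_2 = 76.85/35.60 = 2.159 ns.
Leg 3: γ = 1/√(1 − 0.7216²) = 1/√0.4793 = 1.444; τ_3 = 241.2/1.444 = 167.0 ns.
Leg 4: 619.8 ns is already measured in the ion's rest frame.
Total: 162.7 + 2.159 + 167.0 + 619.8 ns.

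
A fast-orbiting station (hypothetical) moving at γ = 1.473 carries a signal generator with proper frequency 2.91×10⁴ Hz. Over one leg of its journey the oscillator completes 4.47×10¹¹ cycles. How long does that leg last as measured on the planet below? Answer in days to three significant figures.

Δt = 262 days

γ = 1.473
Proper time for N cycles: τ = N/f = 4.47×10¹¹/(2.91×10⁴) = 1.536×10⁷ s = 177.8 days.
Lab-frame duration Δt = γτ = 1.473 × 177.8 = 261.9 days.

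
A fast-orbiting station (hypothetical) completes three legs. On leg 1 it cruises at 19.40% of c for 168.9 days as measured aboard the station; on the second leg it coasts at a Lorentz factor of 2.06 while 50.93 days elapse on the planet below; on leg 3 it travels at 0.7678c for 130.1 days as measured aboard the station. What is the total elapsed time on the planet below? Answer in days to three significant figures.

Leg 1: β = 0.1940; γ = 1/√(1 − 0.1940²) = 1/√0.9624 = 1.019; Δt_1 = 1.019 × 168.9 = 172.2 days.
Leg 2: 50.93 days is already measured on the planet below.
Leg 3: γ = 1/√(1 − 0.7678²) = 1/√0.4105 = 1.561; Δt_3 = 1.561 × 130.1 = 203.1 days.
Total: 172.2 + 50.93 + 203.1 days.

Δt = 426 days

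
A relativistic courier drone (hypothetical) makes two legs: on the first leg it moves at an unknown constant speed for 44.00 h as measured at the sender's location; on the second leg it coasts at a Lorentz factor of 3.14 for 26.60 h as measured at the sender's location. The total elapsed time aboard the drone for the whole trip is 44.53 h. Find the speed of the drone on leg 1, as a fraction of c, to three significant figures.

β = 0.573

Leg 1: speed unknown; τ_1 = 44.00/γ_1.
Leg 2: γ = 3.14; τ_2 = 26.60/3.140 = 8.471 h.
Total proper time: τ_1 + 8.471 = 44.53, so τ_1 = 44.53 − 8.471 = 36.06 h.
γ_1 = 44.00/36.06 = 1.220; β = √(1 − 1/γ²) = √0.3284.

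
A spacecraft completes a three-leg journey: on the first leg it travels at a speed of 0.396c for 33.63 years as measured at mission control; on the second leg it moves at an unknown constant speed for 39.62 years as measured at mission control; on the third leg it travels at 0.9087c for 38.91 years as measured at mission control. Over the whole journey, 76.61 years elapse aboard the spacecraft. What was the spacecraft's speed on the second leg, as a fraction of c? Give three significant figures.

β = 0.668

Leg 1: γ = 1/√(1 − 0.396²) = 1/√0.8432 = 1.089; τ_1 = 33.63/1.089 = 30.88 years.
Leg 2: speed unknown; τ_2 = 39.62/γ_2.
Leg 3: γ = 1/√(1 − 0.9087²) = 1/√0.1743 = 2.395; τ_3 = 38.91/2.395 = 16.24 years.
Total proper time: 30.88 + τ_2 + 16.24 = 76.61, so τ_2 = 76.61 − 47.12 = 29.49 years.
γ_2 = 39.62/29.49 = 1.344; β = √(1 − 1/γ²) = √0.4461.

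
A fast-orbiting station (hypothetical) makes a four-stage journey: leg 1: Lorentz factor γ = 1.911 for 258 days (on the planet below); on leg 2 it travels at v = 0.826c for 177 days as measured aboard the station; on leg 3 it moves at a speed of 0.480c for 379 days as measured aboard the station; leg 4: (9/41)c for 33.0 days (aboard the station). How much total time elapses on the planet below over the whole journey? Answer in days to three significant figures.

Δt = 1040 days

Leg 1: 258 days is already measured on the planet below.
Leg 2: γ = 1/√(1 − 0.826²) = 1/√0.3177 = 1.774; Δt_2 = 1.774 × 177 = 314.0 days.
Leg 3: γ = 1/√(1 − 0.480²) = 1/√0.7696 = 1.140; Δt_3 = 1.140 × 379 = 432.0 days.
Leg 4: γ = 1/√(1 − (9/41)²) = 41/40 = 1.025; Δt_4 = 1.025 × 33.0 = 33.83 days.
Total: 258.0 + 314.0 + 432.0 + 33.83 days.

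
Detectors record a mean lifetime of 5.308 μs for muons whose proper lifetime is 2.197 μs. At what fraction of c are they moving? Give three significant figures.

β = 0.910

γ = Δt/τ₀ = 5.308/2.197 = 2.416
β = √(1 − 1/γ²) = √(1 − 0.1713) = √0.8287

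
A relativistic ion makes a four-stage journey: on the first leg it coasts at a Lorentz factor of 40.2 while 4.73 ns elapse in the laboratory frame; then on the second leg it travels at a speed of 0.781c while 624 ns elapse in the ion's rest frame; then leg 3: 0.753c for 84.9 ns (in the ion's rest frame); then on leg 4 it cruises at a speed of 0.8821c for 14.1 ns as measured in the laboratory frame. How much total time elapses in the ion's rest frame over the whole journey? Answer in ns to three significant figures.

τ = 716 ns

Leg 1: γ = 40.2; τ_1 = 4.73/40.20 = 0.1177 ns.
Leg 2: 624 ns is already measured in the ion's rest frame.
Leg 3: 84.9 ns is already measured in the ion's rest frame.
Leg 4: γ = 1/√(1 − 0.8821²) = 1/√0.2219 = 2.123; τ_4 = 14.1/2.123 = 6.642 ns.
Total: 0.1177 + 624.0 + 84.90 + 6.642 ns.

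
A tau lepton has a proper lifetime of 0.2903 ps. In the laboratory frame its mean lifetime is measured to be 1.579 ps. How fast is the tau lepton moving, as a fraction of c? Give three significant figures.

γ = Δt/τ₀ = 1.579/0.2903 = 5.439
β = √(1 − 1/γ²) = √(1 − 0.03380) = √0.9662

β = 0.983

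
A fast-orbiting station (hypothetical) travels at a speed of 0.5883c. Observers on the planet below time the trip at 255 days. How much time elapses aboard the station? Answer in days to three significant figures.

τ = 206 days

γ = 1/√(1 − 0.5883²) = 1/√0.6539 = 1.237
The interval measured on the planet below is the dilated one; the clock aboard the station measures the proper time τ = Δt/γ = 255/1.237 days.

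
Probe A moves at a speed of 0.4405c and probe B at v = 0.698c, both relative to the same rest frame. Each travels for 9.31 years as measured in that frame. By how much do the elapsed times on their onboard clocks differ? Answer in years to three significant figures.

A: γ = 1/√(1 − 0.4405²) = 1/√0.8060 = 1.114; τ_A = 9.31/1.114 = 8.358 years.
B: γ = 1/√(1 − 0.698²) = 1/√0.5128 = 1.396; τ_B = 9.31/1.396 = 6.667 years.

|τ_A − τ_B| = 1.69 years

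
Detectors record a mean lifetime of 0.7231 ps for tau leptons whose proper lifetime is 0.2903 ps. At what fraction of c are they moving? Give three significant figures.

γ = Δt/τ₀ = 0.7231/0.2903 = 2.491
β = √(1 − 1/γ²) = √(1 − 0.1612) = √0.8388

v = 0.916c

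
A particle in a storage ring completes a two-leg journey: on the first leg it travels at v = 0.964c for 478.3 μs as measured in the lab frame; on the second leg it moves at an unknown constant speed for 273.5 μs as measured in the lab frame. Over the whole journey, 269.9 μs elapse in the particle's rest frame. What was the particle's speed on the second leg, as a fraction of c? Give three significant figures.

β = 0.853

Leg 1: γ = 1/√(1 − 0.964²) = 1/√0.07070 = 3.761; τ_1 = 478.3/3.761 = 127.2 μs.
Leg 2: speed unknown; τ_2 = 273.5/γ_2.
Total proper time: 127.2 + τ_2 = 269.9, so τ_2 = 269.9 − 127.2 = 142.7 μs.
γ_2 = 273.5/142.7 = 1.916; β = √(1 − 1/γ²) = √0.7277.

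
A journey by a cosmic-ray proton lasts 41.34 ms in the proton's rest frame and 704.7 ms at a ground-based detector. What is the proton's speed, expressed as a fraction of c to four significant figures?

The proper time is measured in the proton's rest frame (both events occur at the proton's location); Δt is measured at a ground-based detector. γ = Δt/τ = 704.7/41.34 = 17.05.
β = √(1 − 1/γ²) = √(1 − 0.003441) = √0.9966

v = 0.9983c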